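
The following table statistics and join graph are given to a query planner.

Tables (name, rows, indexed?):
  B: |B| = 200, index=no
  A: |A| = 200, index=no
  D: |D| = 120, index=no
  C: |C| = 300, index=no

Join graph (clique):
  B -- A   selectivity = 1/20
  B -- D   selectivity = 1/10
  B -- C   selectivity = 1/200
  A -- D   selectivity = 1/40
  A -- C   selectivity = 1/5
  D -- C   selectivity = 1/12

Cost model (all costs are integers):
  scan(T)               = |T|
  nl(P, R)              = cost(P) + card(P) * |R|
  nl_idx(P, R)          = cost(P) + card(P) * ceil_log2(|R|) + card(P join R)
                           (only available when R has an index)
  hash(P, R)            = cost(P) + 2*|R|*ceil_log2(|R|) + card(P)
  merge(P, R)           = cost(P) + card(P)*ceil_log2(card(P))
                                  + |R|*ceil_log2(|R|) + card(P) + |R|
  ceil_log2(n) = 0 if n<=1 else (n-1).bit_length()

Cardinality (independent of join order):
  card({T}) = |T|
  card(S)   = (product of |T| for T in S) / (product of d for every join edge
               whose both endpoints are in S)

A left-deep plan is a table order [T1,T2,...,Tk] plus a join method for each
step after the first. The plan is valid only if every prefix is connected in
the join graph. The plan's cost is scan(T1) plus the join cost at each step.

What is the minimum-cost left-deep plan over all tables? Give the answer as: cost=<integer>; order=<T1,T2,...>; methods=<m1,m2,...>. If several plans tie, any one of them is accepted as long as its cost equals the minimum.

Selinger DP (subsets sized 1..n):
  {B}: scan cost=200, card=200
  {A}: scan cost=200, card=200
  {D}: scan cost=120, card=120
  {C}: scan cost=300, card=300
  {AB}: card=2000; try (B,hash)→3600, (A,hash)→3600, (B,merge)→3800, (A,merge)→3800, (B,nl)→40200, (A,nl)→40200; best=3600 via (B,hash)
  {BD}: card=2400; try (D,hash)→2080, (B,merge)→2880, (D,merge)→2960, (B,hash)→3440, (B,nl)→24120, (D,nl)→24200; best=2080 via (D,hash)
  {BC}: card=300; try (B,hash)→3800, (C,merge)→5000, (B,merge)→5100, (C,hash)→5800, (C,nl)→60200, (B,nl)→60300; best=3800 via (B,hash)
  {AD}: card=600; try (D,hash)→2080, (A,merge)→2880, (D,merge)→2960, (A,hash)→3440, (A,nl)→24120, (D,nl)→24200; best=2080 via (D,hash)
  {AC}: card=12000; try (A,hash)→3800, (C,merge)→5000, (A,merge)→5100, (C,hash)→5800, (C,nl)→60200, (A,nl)→60300; best=3800 via (A,hash)
  {CD}: card=3000; try (D,hash)→2280, (C,merge)→4080, (D,merge)→4260, (C,hash)→5640, (C,nl)→36120, (D,nl)→36300; best=2280 via (D,hash)
  {ABD}: card=600; try (B,hash)→5880, (D,hash)→7280, (A,hash)→7680, (B,merge)→10480, (D,merge)→28560, (A,merge)→35080 …(+3); best=5880 via (B,hash)
  {ABC}: card=600; try (A,hash)→7300, (A,merge)→8600, (C,hash)→11000, (B,hash)→19000, (C,merge)→30600, (A,nl)→63800 …(+3); best=7300 via (A,hash)
  {BCD}: card=300; try (D,hash)→5780, (D,merge)→7760, (B,hash)→8480, (C,hash)→9880, (C,merge)→36280, (D,nl)→39800 …(+3); best=5780 via (D,hash)
  {ACD}: card=3000; try (C,hash)→8080, (A,hash)→8480, (C,merge)→11680, (D,hash)→17480, (A,merge)→43080, (C,nl)→182080 …(+3); best=8080 via (C,hash)
  {ABCD}: card=15; try (A,hash)→9280, (D,hash)→9580, (A,merge)→10580, (C,hash)→11880, (B,hash)→14280, (D,merge)→14860 …(+6); best=9280 via (A,hash)

cost=9280; order=C,B,D,A; methods=hash,hash,hash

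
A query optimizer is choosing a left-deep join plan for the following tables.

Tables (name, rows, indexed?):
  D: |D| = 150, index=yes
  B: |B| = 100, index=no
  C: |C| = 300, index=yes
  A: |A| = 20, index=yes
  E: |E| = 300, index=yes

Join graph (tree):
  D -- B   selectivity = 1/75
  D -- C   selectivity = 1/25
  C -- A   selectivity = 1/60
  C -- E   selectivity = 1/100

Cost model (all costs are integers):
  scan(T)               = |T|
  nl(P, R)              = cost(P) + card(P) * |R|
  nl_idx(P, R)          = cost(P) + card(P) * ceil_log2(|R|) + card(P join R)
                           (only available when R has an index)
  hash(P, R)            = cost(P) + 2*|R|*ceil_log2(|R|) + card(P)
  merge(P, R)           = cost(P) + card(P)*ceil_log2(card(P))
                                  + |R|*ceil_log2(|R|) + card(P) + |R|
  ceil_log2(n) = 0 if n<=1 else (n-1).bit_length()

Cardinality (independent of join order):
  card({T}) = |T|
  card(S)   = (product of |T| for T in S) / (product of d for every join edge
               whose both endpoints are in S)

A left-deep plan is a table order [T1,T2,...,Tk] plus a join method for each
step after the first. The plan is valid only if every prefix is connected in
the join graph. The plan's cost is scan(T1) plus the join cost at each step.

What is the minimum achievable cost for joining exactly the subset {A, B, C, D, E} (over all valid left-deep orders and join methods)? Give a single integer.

Selinger DP over subsets of {A,B,C,D,E}:
  {D}: scan cost=150, card=150
  {B}: scan cost=100, card=100
  {C}: scan cost=300, card=300
  {A}: scan cost=20, card=20
  {E}: scan cost=300, card=300
  {BD}: card=200; try (D,nl_idx)→1100, (B,hash)→1700, (D,merge)→2250, (B,merge)→2300, (D,hash)→2600, (D,nl)→15100 …(+1); best=1100 via (D,nl_idx)
  {CD}: card=1800; try (D,hash)→3000, (C,nl_idx)→3300, (D,nl_idx)→4500, (C,merge)→4500, (D,merge)→4650, (C,hash)→5700 …(+2); best=3000 via (D,hash)
  {AC}: card=100; try (C,nl_idx)→300, (A,hash)→800, (A,nl_idx)→1900, (C,merge)→3140, (A,merge)→3420, (C,hash)→5440 …(+2); best=300 via (C,nl_idx)
  {CE}: card=900; try (E,nl_idx)→3900, (C,nl_idx)→3900, (E,hash)→6000, (C,hash)→6000, (E,merge)→6300, (C,merge)→6300 …(+2); best=3900 via (E,nl_idx)
  {BCD}: card=2400; try (C,nl_idx)→5300, (C,merge)→5900, (B,hash)→6200, (C,hash)→6700, (B,merge)→25400, (C,nl)→61100 …(+1); best=5300 via (C,nl_idx)
  {ACD}: card=600; try (D,nl_idx)→1700, (D,merge)→2450, (D,hash)→2800, (A,hash)→5000, (A,nl_idx)→12600, (D,nl)→15300 …(+2); best=1700 via (D,nl_idx)
  {CDE}: card=5400; try (D,hash)→7200, (E,hash)→10200, (D,merge)→15150, (D,nl_idx)→16500, (E,nl_idx)→24600, (E,merge)→27600 …(+2); best=7200 via (D,hash)
  {ACE}: card=300; try (E,nl_idx)→1500, (E,merge)→4100, (A,hash)→5000, (E,hash)→5800, (A,nl_idx)→8700, (A,merge)→13920 …(+2); best=1500 via (E,nl_idx)
  {ABCD}: card=800; try (B,hash)→3700, (A,hash)→7900, (B,merge)→9100, (A,nl_idx)→18100, (A,merge)→36620, (A,nl)→53300 …(+1); best=3700 via (B,hash)
  {BCDE}: card=7200; try (E,hash)→13100, (B,hash)→14000, (E,nl_idx)→34100, (E,merge)→39500, (B,merge)→83600, (B,nl)→547200 …(+1); best=13100 via (E,hash)
  {ACDE}: card=1800; try (D,hash)→4200, (D,nl_idx)→5700, (D,merge)→5850, (E,hash)→7700, (E,nl_idx)→8900, (E,merge)→11300 …(+6); best=4200 via (D,hash)
  {ABCDE}: card=2400; try (B,hash)→7400, (E,hash)→9900, (E,nl_idx)→13300, (E,merge)→15500, (A,hash)→20500, (B,merge)→26600 …(+5); best=7400 via (B,hash)

7400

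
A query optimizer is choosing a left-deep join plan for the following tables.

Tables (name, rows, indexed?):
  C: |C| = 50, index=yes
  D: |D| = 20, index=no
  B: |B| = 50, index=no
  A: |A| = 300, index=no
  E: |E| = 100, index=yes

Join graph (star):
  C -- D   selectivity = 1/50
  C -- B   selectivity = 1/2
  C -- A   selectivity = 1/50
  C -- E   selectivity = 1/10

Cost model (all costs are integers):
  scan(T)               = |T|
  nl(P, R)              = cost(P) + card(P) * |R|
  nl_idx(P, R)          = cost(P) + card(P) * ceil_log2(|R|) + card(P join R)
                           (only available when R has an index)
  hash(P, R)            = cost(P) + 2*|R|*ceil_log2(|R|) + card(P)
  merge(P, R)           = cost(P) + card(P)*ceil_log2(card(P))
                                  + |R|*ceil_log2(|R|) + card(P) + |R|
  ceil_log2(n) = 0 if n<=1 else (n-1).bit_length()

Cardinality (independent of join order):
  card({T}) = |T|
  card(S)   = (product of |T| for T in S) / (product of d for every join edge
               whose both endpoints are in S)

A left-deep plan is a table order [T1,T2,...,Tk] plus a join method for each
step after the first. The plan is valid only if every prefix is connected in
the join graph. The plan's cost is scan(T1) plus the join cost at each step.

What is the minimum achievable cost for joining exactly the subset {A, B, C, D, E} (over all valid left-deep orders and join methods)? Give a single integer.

Selinger DP over subsets of {A,B,C,D,E}:
  {C}: scan cost=50, card=50
  {D}: scan cost=20, card=20
  {B}: scan cost=50, card=50
  {A}: scan cost=300, card=300
  {E}: scan cost=100, card=100
  {CD}: card=20; try (C,nl_idx)→160, (D,hash)→300, (C,merge)→490, (D,merge)→520, (C,hash)→640, (C,nl)→1020 …(+1); best=160 via (C,nl_idx)
  {BC}: card=1250; try (C,hash)→700, (B,hash)→700, (C,merge)→750, (B,merge)→750, (C,nl_idx)→1600, (C,nl)→2550 …(+1); best=700 via (C,hash)
  {AC}: card=300; try (C,hash)→1200, (C,nl_idx)→2400, (A,merge)→3400, (C,merge)→3650, (A,hash)→5500, (A,nl)→15050 …(+1); best=1200 via (C,hash)
  {CE}: card=500; try (C,hash)→800, (E,nl_idx)→900, (E,merge)→1200, (C,nl_idx)→1200, (C,merge)→1250, (E,hash)→1500 …(+2); best=800 via (C,hash)
  {BCD}: card=500; try (B,merge)→630, (B,hash)→780, (B,nl)→1160, (D,hash)→2150, (D,merge)→15820, (D,nl)→25700; best=630 via (B,merge)
  {ACD}: card=120; try (D,hash)→1700, (A,merge)→3280, (D,merge)→4320, (A,hash)→5580, (A,nl)→6160, (D,nl)→7200; best=1700 via (D,hash)
  {CDE}: card=200; try (E,nl_idx)→500, (E,merge)→1080, (D,hash)→1500, (E,hash)→1580, (E,nl)→2160, (D,merge)→5920 …(+1); best=500 via (E,nl_idx)
  {ABC}: card=7500; try (B,hash)→2100, (B,merge)→4550, (A,hash)→7350, (B,nl)→16200, (A,merge)→18700, (A,nl)→375700; best=2100 via (B,hash)
  {BCE}: card=12500; try (B,hash)→1900, (E,hash)→3350, (B,merge)→6150, (E,merge)→16500, (E,nl_idx)→21950, (B,nl)→25800 …(+1); best=1900 via (B,hash)
  {ACE}: card=3000; try (E,hash)→2900, (E,merge)→5000, (E,nl_idx)→6300, (A,hash)→6700, (A,merge)→8800, (E,nl)→31200 …(+1); best=2900 via (E,hash)
  {ABCD}: card=3000; try (B,hash)→2420, (B,merge)→3010, (A,hash)→6530, (B,nl)→7700, (A,merge)→8630, (D,hash)→9800 …(+3); best=2420 via (B,hash)
  {BCDE}: card=5000; try (B,hash)→1300, (E,hash)→2530, (B,merge)→2650, (E,merge)→6430, (E,nl_idx)→9130, (B,nl)→10500 …(+4); best=1300 via (B,hash)
  {ACDE}: card=1200; try (E,hash)→3220, (E,merge)→3460, (E,nl_idx)→3740, (A,merge)→5300, (D,hash)→6100, (A,hash)→6100 …(+4); best=3220 via (E,hash)
  {ABCE}: card=75000; try (B,hash)→6500, (E,hash)→11000, (A,hash)→19800, (B,merge)→42250, (E,merge)→107900, (E,nl_idx)→129600 …(+4); best=6500 via (B,hash)
  {ABCDE}: card=30000; try (B,hash)→5020, (E,hash)→6820, (A,hash)→11700, (B,merge)→17970, (E,merge)→42220, (E,nl_idx)→53420 …(+7); best=5020 via (B,hash)

5020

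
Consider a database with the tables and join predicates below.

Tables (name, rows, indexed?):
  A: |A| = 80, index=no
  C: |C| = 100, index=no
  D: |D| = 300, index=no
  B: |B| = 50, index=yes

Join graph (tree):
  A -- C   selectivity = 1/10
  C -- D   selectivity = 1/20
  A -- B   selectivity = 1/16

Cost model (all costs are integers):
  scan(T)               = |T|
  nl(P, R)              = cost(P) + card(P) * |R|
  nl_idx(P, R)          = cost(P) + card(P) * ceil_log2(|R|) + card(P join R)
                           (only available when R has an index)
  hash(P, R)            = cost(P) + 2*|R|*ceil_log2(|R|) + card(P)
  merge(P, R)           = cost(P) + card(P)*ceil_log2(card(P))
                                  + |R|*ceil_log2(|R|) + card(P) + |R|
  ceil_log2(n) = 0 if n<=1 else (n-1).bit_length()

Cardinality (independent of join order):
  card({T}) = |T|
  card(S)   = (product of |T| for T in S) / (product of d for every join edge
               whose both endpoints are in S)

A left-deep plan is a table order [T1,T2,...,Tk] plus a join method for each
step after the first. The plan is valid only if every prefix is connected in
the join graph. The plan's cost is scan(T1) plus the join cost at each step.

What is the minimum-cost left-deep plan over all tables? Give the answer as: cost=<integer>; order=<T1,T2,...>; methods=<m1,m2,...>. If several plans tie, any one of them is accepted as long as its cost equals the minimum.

cost=10310; order=A,B,C,D; methods=hash,hash,hash

Selinger DP (subsets sized 1..n):
  {A}: scan cost=80, card=80
  {C}: scan cost=100, card=100
  {D}: scan cost=300, card=300
  {B}: scan cost=50, card=50
  {AC}: card=800; try (A,hash)→1320, (C,merge)→1520, (A,merge)→1540, (C,hash)→1560, (C,nl)→8080, (A,nl)→8100; best=1320 via (A,hash)
  {AB}: card=250; try (B,hash)→760, (B,nl_idx)→810, (A,merge)→1040, (B,merge)→1070, (A,hash)→1220, (A,nl)→4050 …(+1); best=760 via (B,hash)
  {CD}: card=1500; try (C,hash)→2000, (D,merge)→3900, (C,merge)→4100, (D,hash)→5600, (D,nl)→30100, (C,nl)→30300; best=2000 via (C,hash)
  {ACD}: card=12000; try (A,hash)→4620, (D,hash)→7520, (D,merge)→13120, (A,merge)→20640, (A,nl)→122000, (D,nl)→241320; best=4620 via (A,hash)
  {ABC}: card=2500; try (C,hash)→2410, (B,hash)→2720, (C,merge)→3810, (B,nl_idx)→8620, (B,merge)→10470, (C,nl)→25760 …(+1); best=2410 via (C,hash)
  {ABCD}: card=37500; try (D,hash)→10310, (B,hash)→17220, (D,merge)→37910, (B,nl_idx)→114120, (B,merge)→184970, (B,nl)→604620 …(+1); best=10310 via (D,hash)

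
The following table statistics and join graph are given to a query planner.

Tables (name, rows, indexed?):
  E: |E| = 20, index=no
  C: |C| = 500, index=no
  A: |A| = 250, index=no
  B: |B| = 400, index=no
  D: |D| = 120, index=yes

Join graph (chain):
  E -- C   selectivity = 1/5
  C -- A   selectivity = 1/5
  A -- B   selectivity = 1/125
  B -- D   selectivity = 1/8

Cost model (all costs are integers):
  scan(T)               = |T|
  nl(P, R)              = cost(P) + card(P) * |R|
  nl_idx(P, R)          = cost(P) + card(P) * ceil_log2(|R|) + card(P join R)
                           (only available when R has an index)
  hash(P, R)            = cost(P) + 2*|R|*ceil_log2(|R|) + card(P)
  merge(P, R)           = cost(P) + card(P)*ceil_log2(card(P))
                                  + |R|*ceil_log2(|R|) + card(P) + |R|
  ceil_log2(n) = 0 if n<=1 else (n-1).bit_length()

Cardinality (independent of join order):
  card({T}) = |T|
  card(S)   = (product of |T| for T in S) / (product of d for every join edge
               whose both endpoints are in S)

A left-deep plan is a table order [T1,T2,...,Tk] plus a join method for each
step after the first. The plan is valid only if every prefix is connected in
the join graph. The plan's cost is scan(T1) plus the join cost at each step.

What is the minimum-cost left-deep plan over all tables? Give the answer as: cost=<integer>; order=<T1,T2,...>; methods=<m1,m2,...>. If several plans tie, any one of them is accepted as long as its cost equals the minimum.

Selinger DP (subsets sized 1..n):
  {E}: scan cost=20, card=20
  {C}: scan cost=500, card=500
  {A}: scan cost=250, card=250
  {B}: scan cost=400, card=400
  {D}: scan cost=120, card=120
  {CE}: card=2000; try (E,hash)→1200, (C,merge)→5140, (E,merge)→5620, (C,hash)→9040, (C,nl)→10020, (E,nl)→10500; best=1200 via (E,hash)
  {AC}: card=25000; try (A,hash)→5000, (C,merge)→7500, (A,merge)→7750, (C,hash)→9500, (C,nl)→125250, (A,nl)→125500; best=5000 via (A,hash)
  {AB}: card=800; try (A,hash)→4800, (B,merge)→6500, (A,merge)→6650, (B,hash)→7700, (B,nl)→100250, (A,nl)→100400; best=4800 via (A,hash)
  {BD}: card=6000; try (D,hash)→2480, (B,merge)→5080, (D,merge)→5360, (B,hash)→7440, (D,nl_idx)→9200, (B,nl)→48120 …(+1); best=2480 via (D,hash)
  {ACE}: card=100000; try (A,hash)→7200, (A,merge)→27450, (E,hash)→30200, (E,merge)→405120, (A,nl)→501200, (E,nl)→505000; best=7200 via (A,hash)
  {ABC}: card=80000; try (C,hash)→14600, (C,merge)→18600, (B,hash)→37200, (C,nl)→404800, (B,merge)→409000, (B,nl)→10005000; best=14600 via (C,hash)
  {ABD}: card=12000; try (D,hash)→7280, (A,hash)→12480, (D,merge)→14560, (D,nl_idx)→22400, (A,merge)→88730, (D,nl)→100800 …(+1); best=7280 via (D,hash)
  {ABCE}: card=320000; try (E,hash)→94800, (B,hash)→114400, (E,merge)→1454720, (E,nl)→1614600, (B,merge)→1811200, (B,nl)→40007200; best=94800 via (E,hash)
  {ABCD}: card=1200000; try (C,hash)→28280, (D,hash)→96280, (C,merge)→192280, (D,merge)→1455560, (D,nl_idx)→1774600, (C,nl)→6007280 …(+1); best=28280 via (C,hash)
  {ABCDE}: card=4800000; try (D,hash)→416480, (E,hash)→1228480, (D,merge)→6495760, (D,nl_idx)→7134800, (E,nl)→24028280, (E,merge)→26428400 …(+1); best=416480 via (D,hash)

cost=416480; order=B,A,C,E,D; methods=hash,hash,hash,hash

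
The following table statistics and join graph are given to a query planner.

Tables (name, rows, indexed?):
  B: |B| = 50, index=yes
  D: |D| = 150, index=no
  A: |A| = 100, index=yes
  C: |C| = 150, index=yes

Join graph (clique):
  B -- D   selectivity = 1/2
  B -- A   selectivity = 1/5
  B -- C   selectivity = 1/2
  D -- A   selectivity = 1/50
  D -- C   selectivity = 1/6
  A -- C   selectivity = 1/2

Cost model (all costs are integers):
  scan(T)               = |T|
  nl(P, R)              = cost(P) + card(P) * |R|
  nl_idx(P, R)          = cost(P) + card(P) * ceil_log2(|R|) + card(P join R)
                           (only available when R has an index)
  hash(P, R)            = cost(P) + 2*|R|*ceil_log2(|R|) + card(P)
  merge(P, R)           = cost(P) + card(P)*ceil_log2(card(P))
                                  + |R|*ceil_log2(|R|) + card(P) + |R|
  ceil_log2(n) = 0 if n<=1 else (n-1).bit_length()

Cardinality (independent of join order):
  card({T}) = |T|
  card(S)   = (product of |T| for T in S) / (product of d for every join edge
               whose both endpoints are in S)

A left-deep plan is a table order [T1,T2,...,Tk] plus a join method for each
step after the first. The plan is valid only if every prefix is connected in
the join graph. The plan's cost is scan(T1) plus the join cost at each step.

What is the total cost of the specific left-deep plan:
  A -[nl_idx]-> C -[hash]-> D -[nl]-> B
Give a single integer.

step 1: scan A: cost=100, card=100
step 2: join C via nl_idx
    card(P join C) = 100*150/(2) = 7500
    cost = 100 + 100*8 + 7500 = 8400
step 3: join D via hash
    card(P join D) = 7500*150/(50*6) = 3750
    cost = 8400 + 2*150*8 + 7500 = 18300
step 4: join B via nl
    card(P join B) = 3750*50/(2*5*2) = 9375
    cost = 18300 + 3750*50 = 205800

205800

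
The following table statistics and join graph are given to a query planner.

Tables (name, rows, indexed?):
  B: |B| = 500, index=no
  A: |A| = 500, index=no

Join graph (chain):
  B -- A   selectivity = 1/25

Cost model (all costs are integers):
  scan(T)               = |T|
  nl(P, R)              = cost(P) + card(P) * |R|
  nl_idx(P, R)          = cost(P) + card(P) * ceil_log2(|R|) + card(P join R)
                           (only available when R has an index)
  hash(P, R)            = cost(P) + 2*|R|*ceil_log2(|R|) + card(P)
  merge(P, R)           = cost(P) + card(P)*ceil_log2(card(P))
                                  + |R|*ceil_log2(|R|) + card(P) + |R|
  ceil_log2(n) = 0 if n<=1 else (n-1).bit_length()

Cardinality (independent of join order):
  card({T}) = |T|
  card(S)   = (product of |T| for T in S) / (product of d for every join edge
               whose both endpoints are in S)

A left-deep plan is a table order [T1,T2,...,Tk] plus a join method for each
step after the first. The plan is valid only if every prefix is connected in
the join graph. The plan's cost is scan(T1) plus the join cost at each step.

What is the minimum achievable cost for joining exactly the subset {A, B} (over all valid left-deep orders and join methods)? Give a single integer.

Selinger DP over subsets of {A,B}:
  {B}: scan cost=500, card=500
  {A}: scan cost=500, card=500
  {AB}: card=10000; try (B,hash)→10000, (A,hash)→10000, (B,merge)→10500, (A,merge)→10500, (B,nl)→250500, (A,nl)→250500; best=10000 via (B,hash)

10000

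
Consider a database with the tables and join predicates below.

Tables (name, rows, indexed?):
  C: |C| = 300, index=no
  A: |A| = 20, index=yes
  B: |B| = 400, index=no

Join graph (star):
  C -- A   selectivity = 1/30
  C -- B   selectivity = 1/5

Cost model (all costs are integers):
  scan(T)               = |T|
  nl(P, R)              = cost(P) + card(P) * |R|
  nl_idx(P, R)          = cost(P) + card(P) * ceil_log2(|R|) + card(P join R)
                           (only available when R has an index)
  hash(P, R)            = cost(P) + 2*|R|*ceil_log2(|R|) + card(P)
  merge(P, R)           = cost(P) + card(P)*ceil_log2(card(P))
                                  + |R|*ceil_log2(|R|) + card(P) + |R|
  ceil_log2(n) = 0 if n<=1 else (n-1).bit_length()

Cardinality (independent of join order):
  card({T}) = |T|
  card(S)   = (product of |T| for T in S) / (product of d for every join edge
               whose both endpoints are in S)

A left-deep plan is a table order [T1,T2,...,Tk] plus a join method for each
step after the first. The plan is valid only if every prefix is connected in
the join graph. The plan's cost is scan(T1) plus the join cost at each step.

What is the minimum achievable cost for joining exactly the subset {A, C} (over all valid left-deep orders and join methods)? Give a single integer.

Selinger DP over subsets of {A,C}:
  {C}: scan cost=300, card=300
  {A}: scan cost=20, card=20
  {AC}: card=200; try (A,hash)→800, (A,nl_idx)→2000, (C,merge)→3140, (A,merge)→3420, (C,hash)→5440, (C,nl)→6020 …(+1); best=800 via (A,hash)

800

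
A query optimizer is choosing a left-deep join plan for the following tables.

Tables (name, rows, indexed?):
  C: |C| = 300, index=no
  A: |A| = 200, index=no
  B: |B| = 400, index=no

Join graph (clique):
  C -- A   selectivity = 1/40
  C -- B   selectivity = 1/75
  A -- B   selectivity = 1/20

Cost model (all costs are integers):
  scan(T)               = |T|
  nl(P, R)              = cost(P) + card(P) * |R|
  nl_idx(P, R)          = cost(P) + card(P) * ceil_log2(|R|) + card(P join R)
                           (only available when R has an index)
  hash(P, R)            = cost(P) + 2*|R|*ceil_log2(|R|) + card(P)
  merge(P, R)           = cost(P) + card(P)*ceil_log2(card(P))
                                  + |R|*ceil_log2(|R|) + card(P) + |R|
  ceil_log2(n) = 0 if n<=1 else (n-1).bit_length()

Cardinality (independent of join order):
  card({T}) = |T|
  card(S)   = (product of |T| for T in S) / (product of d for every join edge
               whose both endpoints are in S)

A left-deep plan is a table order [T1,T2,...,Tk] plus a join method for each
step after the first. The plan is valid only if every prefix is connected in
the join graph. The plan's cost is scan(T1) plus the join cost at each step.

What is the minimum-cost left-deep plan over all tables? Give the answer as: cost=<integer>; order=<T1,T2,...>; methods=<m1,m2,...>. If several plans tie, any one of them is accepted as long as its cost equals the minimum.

Selinger DP (subsets sized 1..n):
  {C}: scan cost=300, card=300
  {A}: scan cost=200, card=200
  {B}: scan cost=400, card=400
  {AC}: card=1500; try (A,hash)→3800, (C,merge)→5000, (A,merge)→5100, (C,hash)→5800, (C,nl)→60200, (A,nl)→60300; best=3800 via (A,hash)
  {BC}: card=1600; try (C,hash)→6200, (B,merge)→7300, (C,merge)→7400, (B,hash)→7800, (B,nl)→120300, (C,nl)→120400; best=6200 via (C,hash)
  {AB}: card=4000; try (A,hash)→4000, (B,merge)→6000, (A,merge)→6200, (B,hash)→7600, (B,nl)→80200, (A,nl)→80400; best=4000 via (A,hash)
  {ABC}: card=400; try (A,hash)→11000, (B,hash)→12500, (C,hash)→13400, (B,merge)→25800, (A,merge)→27200, (C,merge)→59000 …(+3); best=11000 via (A,hash)

cost=11000; order=B,C,A; methods=hash,hash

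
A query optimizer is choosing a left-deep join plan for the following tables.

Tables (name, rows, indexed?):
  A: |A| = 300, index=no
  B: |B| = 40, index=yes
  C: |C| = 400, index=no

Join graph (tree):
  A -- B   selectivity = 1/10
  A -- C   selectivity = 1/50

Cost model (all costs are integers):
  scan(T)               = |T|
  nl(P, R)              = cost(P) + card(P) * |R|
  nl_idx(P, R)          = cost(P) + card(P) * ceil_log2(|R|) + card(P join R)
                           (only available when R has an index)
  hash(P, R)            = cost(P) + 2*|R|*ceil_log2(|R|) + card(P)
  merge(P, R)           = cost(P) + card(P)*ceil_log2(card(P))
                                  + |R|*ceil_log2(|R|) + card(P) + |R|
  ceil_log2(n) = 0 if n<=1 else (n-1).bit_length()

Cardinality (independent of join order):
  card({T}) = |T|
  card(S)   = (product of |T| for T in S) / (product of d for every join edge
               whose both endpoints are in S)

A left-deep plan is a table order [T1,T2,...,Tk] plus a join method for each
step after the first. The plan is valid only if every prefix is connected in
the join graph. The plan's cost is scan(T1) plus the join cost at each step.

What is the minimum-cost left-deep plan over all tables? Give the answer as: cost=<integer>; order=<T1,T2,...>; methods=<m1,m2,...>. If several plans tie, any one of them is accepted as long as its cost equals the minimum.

Selinger DP (subsets sized 1..n):
  {A}: scan cost=300, card=300
  {B}: scan cost=40, card=40
  {C}: scan cost=400, card=400
  {AB}: card=1200; try (B,hash)→1080, (B,nl_idx)→3300, (A,merge)→3320, (B,merge)→3580, (A,hash)→5480, (A,nl)→12040 …(+1); best=1080 via (B,hash)
  {AC}: card=2400; try (A,hash)→6200, (C,merge)→7300, (A,merge)→7400, (C,hash)→7800, (C,nl)→120300, (A,nl)→120400; best=6200 via (A,hash)
  {ABC}: card=9600; try (B,hash)→9080, (C,hash)→9480, (C,merge)→19480, (B,nl_idx)→30200, (B,merge)→37680, (B,nl)→102200 …(+1); best=9080 via (B,hash)

cost=9080; order=C,A,B; methods=hash,hash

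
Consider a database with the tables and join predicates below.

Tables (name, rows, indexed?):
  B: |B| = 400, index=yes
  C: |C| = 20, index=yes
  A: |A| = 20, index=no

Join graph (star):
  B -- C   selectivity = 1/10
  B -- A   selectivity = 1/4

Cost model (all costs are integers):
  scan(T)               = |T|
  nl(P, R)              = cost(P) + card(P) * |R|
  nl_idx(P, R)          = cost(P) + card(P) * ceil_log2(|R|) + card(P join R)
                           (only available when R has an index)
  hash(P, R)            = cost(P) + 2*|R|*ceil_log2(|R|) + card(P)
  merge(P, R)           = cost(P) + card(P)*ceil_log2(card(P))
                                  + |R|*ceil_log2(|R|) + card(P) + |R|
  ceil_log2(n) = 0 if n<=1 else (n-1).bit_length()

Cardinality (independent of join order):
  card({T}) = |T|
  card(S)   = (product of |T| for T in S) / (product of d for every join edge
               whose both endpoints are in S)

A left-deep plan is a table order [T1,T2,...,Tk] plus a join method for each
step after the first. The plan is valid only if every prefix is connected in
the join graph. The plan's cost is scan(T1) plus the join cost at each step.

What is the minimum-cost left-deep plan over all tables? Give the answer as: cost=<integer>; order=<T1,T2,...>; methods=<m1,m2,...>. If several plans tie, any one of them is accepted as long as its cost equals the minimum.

cost=2000; order=B,C,A; methods=hash,hash

Selinger DP (subsets sized 1..n):
  {B}: scan cost=400, card=400
  {C}: scan cost=20, card=20
  {A}: scan cost=20, card=20
  {BC}: card=800; try (C,hash)→1000, (B,nl_idx)→1000, (C,nl_idx)→3200, (B,merge)→4140, (C,merge)→4520, (B,hash)→7240 …(+2); best=1000 via (C,hash)
  {AB}: card=2000; try (A,hash)→1000, (B,nl_idx)→2200, (B,merge)→4140, (A,merge)→4520, (B,hash)→7240, (B,nl)→8020 …(+1); best=1000 via (A,hash)
  {ABC}: card=4000; try (A,hash)→2000, (C,hash)→3200, (A,merge)→9920, (C,nl_idx)→15000, (A,nl)→17000, (C,merge)→25120 …(+1); best=2000 via (A,hash)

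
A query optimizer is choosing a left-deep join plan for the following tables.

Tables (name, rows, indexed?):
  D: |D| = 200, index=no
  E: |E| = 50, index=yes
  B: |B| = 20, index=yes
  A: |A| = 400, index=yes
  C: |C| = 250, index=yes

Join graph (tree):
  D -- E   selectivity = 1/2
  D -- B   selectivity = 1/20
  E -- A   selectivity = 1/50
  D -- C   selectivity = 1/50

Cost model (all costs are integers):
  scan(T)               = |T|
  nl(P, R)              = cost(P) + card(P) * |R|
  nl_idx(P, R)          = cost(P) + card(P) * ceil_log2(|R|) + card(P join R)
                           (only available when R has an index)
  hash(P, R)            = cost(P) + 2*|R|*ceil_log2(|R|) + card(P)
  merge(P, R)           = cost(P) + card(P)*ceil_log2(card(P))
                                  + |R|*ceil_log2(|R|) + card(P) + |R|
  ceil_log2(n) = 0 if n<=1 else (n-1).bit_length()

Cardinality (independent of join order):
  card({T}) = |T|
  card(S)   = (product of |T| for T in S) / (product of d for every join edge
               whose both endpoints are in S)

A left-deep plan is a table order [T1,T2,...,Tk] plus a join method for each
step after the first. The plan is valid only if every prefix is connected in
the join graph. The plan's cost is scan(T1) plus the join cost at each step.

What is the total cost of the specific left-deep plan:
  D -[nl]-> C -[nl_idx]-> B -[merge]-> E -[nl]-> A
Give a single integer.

10067550

step 1: scan D: cost=200, card=200
step 2: join C via nl
    card(P join C) = 200*250/(50) = 1000
    cost = 200 + 200*250 = 50200
step 3: join B via nl_idx
    card(P join B) = 1000*20/(20) = 1000
    cost = 50200 + 1000*5 + 1000 = 56200
step 4: join E via merge
    card(P join E) = 1000*50/(2) = 25000
    cost = 56200 + 1000*10 + 50*6 + 1000 + 50 = 67550
step 5: join A via nl
    card(P join A) = 25000*400/(50) = 200000
    cost = 67550 + 25000*400 = 10067550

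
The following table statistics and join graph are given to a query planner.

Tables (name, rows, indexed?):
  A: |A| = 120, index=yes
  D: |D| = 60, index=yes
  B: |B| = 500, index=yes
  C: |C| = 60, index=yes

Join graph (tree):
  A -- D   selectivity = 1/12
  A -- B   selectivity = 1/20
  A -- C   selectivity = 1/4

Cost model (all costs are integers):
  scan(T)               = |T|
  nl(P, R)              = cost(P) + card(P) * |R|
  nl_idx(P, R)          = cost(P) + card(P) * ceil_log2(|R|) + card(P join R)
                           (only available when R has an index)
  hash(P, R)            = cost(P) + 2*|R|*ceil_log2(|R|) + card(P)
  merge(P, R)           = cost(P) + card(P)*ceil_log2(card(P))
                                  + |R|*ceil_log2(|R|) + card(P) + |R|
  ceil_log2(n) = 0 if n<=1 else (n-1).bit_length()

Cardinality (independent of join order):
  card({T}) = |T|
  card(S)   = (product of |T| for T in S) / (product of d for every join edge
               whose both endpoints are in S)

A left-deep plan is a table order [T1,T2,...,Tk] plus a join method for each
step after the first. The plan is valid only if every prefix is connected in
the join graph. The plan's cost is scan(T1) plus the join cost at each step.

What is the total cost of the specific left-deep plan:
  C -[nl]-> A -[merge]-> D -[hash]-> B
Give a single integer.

step 1: scan C: cost=60, card=60
step 2: join A via nl
    card(P join A) = 60*120/(4) = 1800
    cost = 60 + 60*120 = 7260
step 3: join D via merge
    card(P join D) = 1800*60/(12) = 9000
    cost = 7260 + 1800*11 + 60*6 + 1800 + 60 = 29280
step 4: join B via hash
    card(P join B) = 9000*500/(20) = 225000
    cost = 29280 + 2*500*9 + 9000 = 47280

47280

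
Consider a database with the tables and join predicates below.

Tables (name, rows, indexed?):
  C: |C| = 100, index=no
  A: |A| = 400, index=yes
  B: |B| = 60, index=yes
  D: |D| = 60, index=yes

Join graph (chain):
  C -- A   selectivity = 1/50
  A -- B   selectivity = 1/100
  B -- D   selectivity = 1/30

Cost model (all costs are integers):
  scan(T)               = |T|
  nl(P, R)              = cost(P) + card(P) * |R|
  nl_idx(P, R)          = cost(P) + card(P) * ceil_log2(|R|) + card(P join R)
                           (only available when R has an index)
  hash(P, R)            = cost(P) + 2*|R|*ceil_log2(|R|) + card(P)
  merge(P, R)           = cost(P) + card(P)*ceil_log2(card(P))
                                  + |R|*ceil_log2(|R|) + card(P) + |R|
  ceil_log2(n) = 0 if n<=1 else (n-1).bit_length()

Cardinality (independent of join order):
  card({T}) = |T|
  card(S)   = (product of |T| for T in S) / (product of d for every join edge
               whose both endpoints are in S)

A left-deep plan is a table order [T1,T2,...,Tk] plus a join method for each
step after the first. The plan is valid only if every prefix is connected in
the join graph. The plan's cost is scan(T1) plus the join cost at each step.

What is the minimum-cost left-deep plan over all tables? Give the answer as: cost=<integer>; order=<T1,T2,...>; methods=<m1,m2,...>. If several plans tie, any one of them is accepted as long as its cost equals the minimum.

cost=3680; order=B,A,C,D; methods=nl_idx,hash,hash

Selinger DP (subsets sized 1..n):
  {C}: scan cost=100, card=100
  {A}: scan cost=400, card=400
  {B}: scan cost=60, card=60
  {D}: scan cost=60, card=60
  {AC}: card=800; try (A,nl_idx)→1800, (C,hash)→2200, (A,merge)→4900, (C,merge)→5200, (A,hash)→7400, (A,nl)→40100 …(+1); best=1800 via (A,nl_idx)
  {AB}: card=240; try (A,nl_idx)→840, (B,hash)→1520, (B,nl_idx)→3040, (A,merge)→4480, (B,merge)→4820, (A,hash)→7320 …(+2); best=840 via (A,nl_idx)
  {BD}: card=120; try (D,nl_idx)→540, (B,nl_idx)→540, (D,hash)→840, (B,hash)→840, (D,merge)→900, (B,merge)→900 …(+2); best=540 via (D,nl_idx)
  {ABC}: card=480; try (C,hash)→2480, (B,hash)→3320, (C,merge)→3800, (B,nl_idx)→7080, (B,merge)→11020, (C,nl)→24840 …(+1); best=2480 via (C,hash)
  {ABD}: card=480; try (D,hash)→1800, (A,nl_idx)→2100, (D,nl_idx)→2760, (D,merge)→3420, (A,merge)→5500, (A,hash)→7860 …(+2); best=1800 via (D,hash)
  {ABCD}: card=960; try (D,hash)→3680, (C,hash)→3680, (D,nl_idx)→6320, (C,merge)→7400, (D,merge)→7700, (D,nl)→31280 …(+1); best=3680 via (D,hash)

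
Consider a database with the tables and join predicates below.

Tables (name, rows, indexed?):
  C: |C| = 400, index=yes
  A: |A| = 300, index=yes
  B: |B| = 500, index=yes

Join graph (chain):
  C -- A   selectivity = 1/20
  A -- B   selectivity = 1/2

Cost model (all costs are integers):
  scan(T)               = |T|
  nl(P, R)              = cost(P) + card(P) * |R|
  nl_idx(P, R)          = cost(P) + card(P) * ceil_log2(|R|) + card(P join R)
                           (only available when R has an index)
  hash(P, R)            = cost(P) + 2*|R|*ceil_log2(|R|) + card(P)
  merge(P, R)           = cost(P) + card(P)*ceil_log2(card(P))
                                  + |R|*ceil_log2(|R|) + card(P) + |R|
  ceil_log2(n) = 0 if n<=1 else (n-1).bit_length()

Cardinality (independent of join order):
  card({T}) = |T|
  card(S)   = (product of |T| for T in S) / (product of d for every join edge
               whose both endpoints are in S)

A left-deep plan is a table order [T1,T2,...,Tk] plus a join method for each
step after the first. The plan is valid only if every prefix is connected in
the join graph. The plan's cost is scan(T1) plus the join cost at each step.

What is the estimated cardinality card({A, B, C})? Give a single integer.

Tables in S: A(300), B(500), C(400)
Edges inside S: C-A(d=20), A-B(d=2)
numerator = 300 * 500 * 400 = 60000000
denominator = 20 * 2 = 40
card(S) = 60000000 / 40 = 1500000

1500000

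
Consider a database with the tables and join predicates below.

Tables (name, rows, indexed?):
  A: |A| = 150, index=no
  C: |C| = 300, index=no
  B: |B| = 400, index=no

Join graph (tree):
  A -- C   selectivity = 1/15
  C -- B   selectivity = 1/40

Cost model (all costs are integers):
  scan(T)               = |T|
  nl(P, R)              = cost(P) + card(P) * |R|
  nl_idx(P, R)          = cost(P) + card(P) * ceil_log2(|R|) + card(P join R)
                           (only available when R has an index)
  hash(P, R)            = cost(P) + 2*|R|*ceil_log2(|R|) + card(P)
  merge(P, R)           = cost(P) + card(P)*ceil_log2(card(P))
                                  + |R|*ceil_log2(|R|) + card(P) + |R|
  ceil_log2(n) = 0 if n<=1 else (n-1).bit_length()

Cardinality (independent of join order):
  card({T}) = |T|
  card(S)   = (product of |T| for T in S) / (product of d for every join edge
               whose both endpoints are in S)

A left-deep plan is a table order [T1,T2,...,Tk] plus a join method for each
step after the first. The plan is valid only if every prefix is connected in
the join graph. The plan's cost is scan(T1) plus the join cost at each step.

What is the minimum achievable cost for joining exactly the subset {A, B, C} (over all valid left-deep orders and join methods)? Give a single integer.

11600

Selinger DP over subsets of {A,B,C}:
  {A}: scan cost=150, card=150
  {C}: scan cost=300, card=300
  {B}: scan cost=400, card=400
  {AC}: card=3000; try (A,hash)→3000, (C,merge)→4500, (A,merge)→4650, (C,hash)→5700, (C,nl)→45150, (A,nl)→45300; best=3000 via (A,hash)
  {BC}: card=3000; try (C,hash)→6200, (B,merge)→7300, (C,merge)→7400, (B,hash)→7800, (B,nl)→120300, (C,nl)→120400; best=6200 via (C,hash)
  {ABC}: card=30000; try (A,hash)→11600, (B,hash)→13200, (B,merge)→46000, (A,merge)→46550, (A,nl)→456200, (B,nl)→1203000; best=11600 via (A,hash)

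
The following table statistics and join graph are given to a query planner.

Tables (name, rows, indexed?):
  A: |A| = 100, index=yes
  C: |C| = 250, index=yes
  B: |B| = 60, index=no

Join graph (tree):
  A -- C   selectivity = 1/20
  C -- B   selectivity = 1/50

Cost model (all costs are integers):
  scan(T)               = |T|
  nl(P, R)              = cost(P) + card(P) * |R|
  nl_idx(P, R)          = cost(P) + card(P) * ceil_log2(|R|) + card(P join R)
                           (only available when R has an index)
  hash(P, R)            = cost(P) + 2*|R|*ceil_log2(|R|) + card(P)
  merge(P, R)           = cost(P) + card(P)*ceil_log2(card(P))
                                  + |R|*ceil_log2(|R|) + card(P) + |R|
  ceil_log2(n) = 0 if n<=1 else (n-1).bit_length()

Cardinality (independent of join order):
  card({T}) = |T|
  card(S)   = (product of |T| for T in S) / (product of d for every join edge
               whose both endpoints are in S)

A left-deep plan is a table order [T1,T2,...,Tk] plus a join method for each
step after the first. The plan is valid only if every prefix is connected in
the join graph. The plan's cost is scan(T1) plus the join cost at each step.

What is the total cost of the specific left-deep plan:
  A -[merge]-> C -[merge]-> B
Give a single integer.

18570

step 1: scan A: cost=100, card=100
step 2: join C via merge
    card(P join C) = 100*250/(20) = 1250
    cost = 100 + 100*7 + 250*8 + 100 + 250 = 3150
step 3: join B via merge
    card(P join B) = 1250*60/(50) = 1500
    cost = 3150 + 1250*11 + 60*6 + 1250 + 60 = 18570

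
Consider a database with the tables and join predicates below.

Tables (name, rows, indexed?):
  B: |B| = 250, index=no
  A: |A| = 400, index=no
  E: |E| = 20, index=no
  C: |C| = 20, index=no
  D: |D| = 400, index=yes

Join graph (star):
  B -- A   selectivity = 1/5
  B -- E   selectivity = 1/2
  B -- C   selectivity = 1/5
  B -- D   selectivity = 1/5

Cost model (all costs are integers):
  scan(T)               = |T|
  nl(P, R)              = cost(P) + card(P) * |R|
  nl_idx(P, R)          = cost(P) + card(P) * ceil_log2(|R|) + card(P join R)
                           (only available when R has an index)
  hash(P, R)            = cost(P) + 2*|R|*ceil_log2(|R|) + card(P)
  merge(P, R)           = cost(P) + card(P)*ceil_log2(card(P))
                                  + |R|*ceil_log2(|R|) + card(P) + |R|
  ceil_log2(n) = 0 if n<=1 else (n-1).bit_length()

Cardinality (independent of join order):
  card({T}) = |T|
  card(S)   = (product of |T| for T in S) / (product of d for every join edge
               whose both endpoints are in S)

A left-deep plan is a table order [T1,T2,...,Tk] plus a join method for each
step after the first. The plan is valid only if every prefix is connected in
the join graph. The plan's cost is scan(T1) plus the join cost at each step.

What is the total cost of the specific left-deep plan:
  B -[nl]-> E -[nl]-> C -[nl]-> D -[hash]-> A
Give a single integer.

4862450

step 1: scan B: cost=250, card=250
step 2: join E via nl
    card(P join E) = 250*20/(2) = 2500
    cost = 250 + 250*20 = 5250
step 3: join C via nl
    card(P join C) = 2500*20/(5) = 10000
    cost = 5250 + 2500*20 = 55250
step 4: join D via nl
    card(P join D) = 10000*400/(5) = 800000
    cost = 55250 + 10000*400 = 4055250
step 5: join A via hash
    card(P join A) = 800000*400/(5) = 64000000
    cost = 4055250 + 2*400*9 + 800000 = 4862450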